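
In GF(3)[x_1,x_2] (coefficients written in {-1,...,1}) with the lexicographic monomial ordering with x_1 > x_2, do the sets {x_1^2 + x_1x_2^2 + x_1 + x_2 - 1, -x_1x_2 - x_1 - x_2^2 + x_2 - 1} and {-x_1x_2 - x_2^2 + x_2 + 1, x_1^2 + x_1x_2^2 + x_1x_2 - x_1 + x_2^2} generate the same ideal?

No, the ideals differ.

For a fixed monomial order, each ideal has a unique reduced Gröbner basis; comparing bases decides equality.
Buchberger on the first generating set:
f_1 = x_1^2 + x_1x_2^2 + x_1 + x_2 - 1, LT = x_1^2.
f_2 = -x_1x_2 - x_1 - x_2^2 + x_2 - 1, LT = x_1x_2.

S(f_1,f_2): lcm = x_1^2x_2. S = -x_1^2 + x_1x_2^3 - x_1x_2^2 - x_1x_2 - x_1 + x_2^2 - x_2.
  leading term x_1^2: subtract (-1)·f_1 from -x_1^2 + x_1x_2^3 - x_1x_2^2 - x_1x_2 - x_1 + x_2^2 - x_2 → x_1x_2^3 - x_1x_2 + x_2^2 - 1
  leading term x_1x_2^3: subtract (-x_2^2)·f_2 from x_1x_2^3 - x_1x_2 + x_2^2 - 1 → -x_1x_2^2 - x_1x_2 - x_2^4 + x_2^3 - 1
  leading term x_1x_2^2: subtract (x_2)·f_2 from -x_1x_2^2 - x_1x_2 - x_2^4 + x_2^3 - 1 → -x_2^4 - x_2^3 - x_2^2 + x_2 - 1
  leading term x_2^4: no divisor's leading term divides it; move -x_2^4 to the remainder.
  leading term x_2^3: no divisor's leading term divides it; move -x_2^3 to the remainder.
  leading term x_2^2: no divisor's leading term divides it; move -x_2^2 to the remainder.
  leading term x_2: no divisor's leading term divides it; move x_2 to the remainder.
  leading term 1: no divisor's leading term divides it; move -1 to the remainder.
  remainder -x_2^4 - x_2^3 - x_2^2 + x_2 - 1 ≠ 0; add g_3 = -x_2^4 - x_2^3 - x_2^2 + x_2 - 1 to the basis.

The other S-polynomials (S(f_1,g_3), S(f_2,g_3)) all reduce to 0 modulo the current basis, so we have a Gröbner basis.
Inter-reduce: drop elements whose leading term is divisible by another's, tail-reduce, and make monic.
Reduced Gröbner basis: {x_1^2 - x_1 - x_2^3 - x_2^2 - x_2, x_1x_2 + x_1 + x_2^2 - x_2 + 1, x_2^4 + x_2^3 + x_2^2 - x_2 + 1}.

Buchberger on the second generating set:
h_1 = -x_1x_2 - x_2^2 + x_2 + 1, LT = x_1x_2.
h_2 = x_1^2 + x_1x_2^2 + x_1x_2 - x_1 + x_2^2, LT = x_1^2.

S(h_1,h_2): lcm = x_1^2x_2. S = -x_1x_2^3 - x_1 - x_2^3.
  leading term x_1x_2^3: subtract (x_2^2)·h_1 from -x_1x_2^3 - x_1 - x_2^3 → -x_1 + x_2^4 + x_2^3 - x_2^2
  leading term x_1: no divisor's leading term divides it; move -x_1 to the remainder.
  leading term x_2^4: no divisor's leading term divides it; move x_2^4 to the remainder.
  leading term x_2^3: no divisor's leading term divides it; move x_2^3 to the remainder.
  leading term x_2^2: no divisor's leading term divides it; move -x_2^2 to the remainder.
  remainder -x_1 + x_2^4 + x_2^3 - x_2^2 ≠ 0; add k_3 = -x_1 + x_2^4 + x_2^3 - x_2^2 to the basis.

S(h_1,k_3): lcm = x_1x_2. S = x_2^5 + x_2^4 - x_2^3 + x_2^2 - x_2 - 1.
  leading term x_2^5: no divisor's leading term divides it; move x_2^5 to the remainder.
  leading term x_2^4: no divisor's leading term divides it; move x_2^4 to the remainder.
  leading term x_2^3: no divisor's leading term divides it; move -x_2^3 to the remainder.
  leading term x_2^2: no divisor's leading term divides it; move x_2^2 to the remainder.
  leading term x_2: no divisor's leading term divides it; move -x_2 to the remainder.
  leading term 1: no divisor's leading term divides it; move -1 to the remainder.
  remainder x_2^5 + x_2^4 - x_2^3 + x_2^2 - x_2 - 1 ≠ 0; add k_4 = x_2^5 + x_2^4 - x_2^3 + x_2^2 - x_2 - 1 to the basis.

The other S-polynomials (S(h_2,k_3), S(h_1,k_4), S(h_2,k_4), S(k_3,k_4)) all reduce to 0 modulo the current basis, so we have a Gröbner basis.
Inter-reduce: drop elements whose leading term is divisible by another's, tail-reduce, and make monic.
Reduced Gröbner basis: {x_1 - x_2^4 - x_2^3 + x_2^2, x_2^5 + x_2^4 - x_2^3 + x_2^2 - x_2 - 1}.

The bases are distinct; the ideals are different.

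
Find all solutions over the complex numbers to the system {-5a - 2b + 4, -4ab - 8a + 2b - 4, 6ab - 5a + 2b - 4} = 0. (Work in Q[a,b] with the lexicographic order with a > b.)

{(0, 2)}

Compute a lex Gröbner basis by Buchberger's algorithm.
f_1 = -5a - 2b + 4, LT = a.
f_2 = -4ab - 8a + 2b - 4, LT = ab.
f_3 = 6ab - 5a + 2b - 4, LT = ab.

S(f_1,f_2): lcm = ab. S = -2a + \tfrac{2}{5}b^{2} - \tfrac{3}{10}b - 1.
  leading term a: subtract (\tfrac{2}{5})·f_1 from -2a + \tfrac{2}{5}b^{2} - \tfrac{3}{10}b - 1 → \tfrac{2}{5}b^{2} + \tfrac{1}{2}b - \tfrac{13}{5}
  leading term b^{2}: no divisor's leading term divides it; move \tfrac{2}{5}b^{2} to the remainder.
  leading term b: no divisor's leading term divides it; move \tfrac{1}{2}b to the remainder.
  leading term 1: no divisor's leading term divides it; move -\tfrac{13}{5} to the remainder.
  remainder \tfrac{2}{5}b^{2} + \tfrac{1}{2}b - \tfrac{13}{5} ≠ 0; add h_4 = \tfrac{2}{5}b^{2} + \tfrac{1}{2}b - \tfrac{13}{5} to the basis.

S(f_1,f_3): lcm = ab. S = \tfrac{5}{6}a + \tfrac{2}{5}b^{2} - \tfrac{17}{15}b + \tfrac{2}{3}.
  leading term a: subtract (-\tfrac{1}{6})·f_1 from \tfrac{5}{6}a + \tfrac{2}{5}b^{2} - \tfrac{17}{15}b + \tfrac{2}{3} → \tfrac{2}{5}b^{2} - \tfrac{22}{15}b + \tfrac{4}{3}
  leading term b^{2}: subtract (1)·h_4 from \tfrac{2}{5}b^{2} - \tfrac{22}{15}b + \tfrac{4}{3} → -\tfrac{59}{30}b + \tfrac{59}{15}
  leading term b: no divisor's leading term divides it; move -\tfrac{59}{30}b to the remainder.
  leading term 1: no divisor's leading term divides it; move \tfrac{59}{15} to the remainder.
  remainder -\tfrac{59}{30}b + \tfrac{59}{15} ≠ 0; add h_5 = -\tfrac{59}{30}b + \tfrac{59}{15} to the basis.

The other S-polynomials (S(f_2,f_3), S(f_1,h_4), S(f_2,h_4), S(f_3,h_4), S(f_1,h_5), S(f_2,h_5), S(f_3,h_5), S(h_4,h_5)) all reduce to 0 modulo the current basis, so we have a Gröbner basis.
Inter-reduce: drop elements whose leading term is divisible by another's, tail-reduce, and make monic.
Reduced Gröbner basis: {a, b - 2}.

A lex Gröbner basis eliminates variables successively. Here b - 2 depends only on b, with roots {2}; lifting each root through the earlier basis elements recovers the full solutions.
  b = 2: the earlier basis element becomes a = 0, giving a = 0 — point (0, 2).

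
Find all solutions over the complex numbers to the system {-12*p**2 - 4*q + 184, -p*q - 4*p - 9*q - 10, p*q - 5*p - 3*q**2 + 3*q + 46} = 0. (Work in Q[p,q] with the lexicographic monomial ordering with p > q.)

{(4, -2)}

Compute a lex Gröbner basis by Buchberger's algorithm.
f_1 = -12*p**2 - 4*q + 184, LT = p**2.
f_2 = -p*q - 4*p - 9*q - 10, LT = p*q.
f_3 = p*q - 5*p - 3*q**2 + 3*q + 46, LT = p*q.

S(f_1,f_2): lcm = p**2*q. S = -4*p**2 - 9*p*q - 10*p + 1/3*q**2 - 46/3*q.
  leading term p**2: subtract (1/3)·f_1 from -4*p**2 - 9*p*q - 10*p + 1/3*q**2 - 46/3*q → -9*p*q - 10*p + 1/3*q**2 - 14*q - 184/3
  leading term p*q: subtract (9)·f_2 from -9*p*q - 10*p + 1/3*q**2 - 14*q - 184/3 → 26*p + 1/3*q**2 + 67*q + 86/3
  leading term p: no divisor's leading term divides it; move 26*p to the remainder.
  leading term q**2: no divisor's leading term divides it; move 1/3*q**2 to the remainder.
  leading term q: no divisor's leading term divides it; move 67*q to the remainder.
  leading term 1: no divisor's leading term divides it; move 86/3 to the remainder.
  remainder 26*p + 1/3*q**2 + 67*q + 86/3 ≠ 0; add h_4 = 26*p + 1/3*q**2 + 67*q + 86/3 to the basis.

S(f_1,f_3): lcm = p**2*q. S = 5*p**2 + 3*p*q**2 - 3*p*q - 46*p + 1/3*q**2 - 46/3*q.
  leading term p**2: subtract (-5/12)·f_1 from 5*p**2 + 3*p*q**2 - 3*p*q - 46*p + 1/3*q**2 - 46/3*q → 3*p*q**2 - 3*p*q - 46*p + 1/3*q**2 - 17*q + 230/3
  leading term p*q**2: subtract (-3*q)·f_2 from 3*p*q**2 - 3*p*q - 46*p + 1/3*q**2 - 17*q + 230/3 → -15*p*q - 46*p - 80/3*q**2 - 47*q + 230/3
  leading term p*q: subtract (15)·f_2 from -15*p*q - 46*p - 80/3*q**2 - 47*q + 230/3 → 14*p - 80/3*q**2 + 88*q + 680/3
  leading term p: subtract (7/13)·h_4 from 14*p - 80/3*q**2 + 88*q + 680/3 → -349/13*q**2 + 675/13*q + 2746/13
  leading term q**2: no divisor's leading term divides it; move -349/13*q**2 to the remainder.
  leading term q: no divisor's leading term divides it; move 675/13*q to the remainder.
  leading term 1: no divisor's leading term divides it; move 2746/13 to the remainder.
  remainder -349/13*q**2 + 675/13*q + 2746/13 ≠ 0; add h_5 = -349/13*q**2 + 675/13*q + 2746/13 to the basis.

S(f_2,f_3): lcm = p*q. S = 9*p + 3*q**2 + 6*q - 36.
  leading term p: subtract (9/26)·h_4 from 9*p + 3*q**2 + 6*q - 36 → 75/26*q**2 - 447/26*q - 597/13
  leading term q**2: subtract (-75/698)·h_5 from 75/26*q**2 - 447/26*q - 597/13 → -4053/349*q - 8106/349
  leading term q: no divisor's leading term divides it; move -4053/349*q to the remainder.
  leading term 1: no divisor's leading term divides it; move -8106/349 to the remainder.
  remainder -4053/349*q - 8106/349 ≠ 0; add h_6 = -4053/349*q - 8106/349 to the basis.

S(f_1,h_4): lcm = p**2. S = -1/78*p*q**2 - 67/26*p*q - 43/39*p + 1/3*q - 46/3.
  leading term p*q**2: subtract (1/78*q)·f_2 from -1/78*p*q**2 - 67/26*p*q - 43/39*p + 1/3*q - 46/3 → -197/78*p*q - 43/39*p + 3/26*q**2 + 6/13*q - 46/3
  leading term p*q: subtract (197/78)·f_2 from -197/78*p*q - 43/39*p + 3/26*q**2 + 6/13*q - 46/3 → 9*p + 3/26*q**2 + 603/26*q + 129/13
  leading term p: subtract (9/26)·h_4 from 9*p + 3/26*q**2 + 603/26*q + 129/13 → 0
  remainder 0.

S(f_2,h_4): lcm = p*q. S = 4*p - 1/78*q**3 - 67/26*q**2 + 308/39*q + 10.
  leading term p: subtract (2/13)·h_4 from 4*p - 1/78*q**3 - 67/26*q**2 + 308/39*q + 10 → -1/78*q**3 - 205/78*q**2 - 94/39*q + 218/39
  leading term q**3: subtract (1/2094*q)·h_5 from -1/78*q**3 - 205/78*q**2 - 94/39*q + 218/39 → -36110/13611*q**2 - 11393/4537*q + 218/39
  leading term q**2: subtract (36110/365403)·h_5 from -36110/13611*q**2 - 11393/4537*q + 218/39 → -930839/121801*q - 1861678/121801
  leading term q: subtract (689/1047)·h_6 from -930839/121801*q - 1861678/121801 → 0
  remainder 0.

S(f_3,h_4): lcm = p*q. S = -5*p - 1/78*q**3 - 145/26*q**2 + 74/39*q + 46.
  leading term p: subtract (-5/26)·h_4 from -5*p - 1/78*q**3 - 145/26*q**2 + 74/39*q + 46 → -1/78*q**3 - 215/39*q**2 + 1153/78*q + 2009/39
  leading term q**3: subtract (1/2094*q)·h_5 from -1/78*q**3 - 215/39*q**2 + 1153/78*q + 2009/39 → -150745/27222*q**2 + 133217/9074*q + 2009/39
  leading term q**2: subtract (150745/730806)·h_5 from -150745/27222*q**2 + 133217/9074*q + 2009/39 → 483658/121801*q + 967316/121801
  leading term q: subtract (-358/1047)·h_6 from 483658/121801*q + 967316/121801 → 0
  remainder 0.

S(f_1,h_5): leading monomials are coprime, so the S-polynomial reduces to 0 (Buchberger's first criterion).
S(f_2,h_5): lcm = p*q**2. S = 2071/349*p*q + 2746/349*p + 9*q**2 + 10*q.
  leading term p*q: subtract (-2071/349)·f_2 from 2071/349*p*q + 2746/349*p + 9*q**2 + 10*q → -5538/349*p + 9*q**2 - 15149/349*q - 20710/349
  leading term p: subtract (-213/349)·h_4 from -5538/349*p + 9*q**2 - 15149/349*q - 20710/349 → 3212/349*q**2 - 878/349*q - 14604/349
  leading term q**2: subtract (-41756/121801)·h_5 from 3212/349*q**2 - 878/349*q - 14604/349 → 1861678/121801*q + 3723356/121801
  leading term q: subtract (-1378/1047)·h_6 from 1861678/121801*q + 3723356/121801 → 0
  remainder 0.

S(f_3,h_5): lcm = p*q**2. S = -1070/349*p*q + 2746/349*p - 3*q**3 + 3*q**2 + 46*q.
  leading term p*q: subtract (1070/349)·f_2 from -1070/349*p*q + 2746/349*p - 3*q**3 + 3*q**2 + 46*q → 7026/349*p - 3*q**3 + 3*q**2 + 25684/349*q + 10700/349
  leading term p: subtract (3513/4537)·h_4 from 7026/349*p - 3*q**3 + 3*q**2 + 25684/349*q + 10700/349 → -3*q**3 + 12440/4537*q**2 + 98521/4537*q + 38394/4537
  leading term q**3: subtract (39/349*q)·h_5 from -3*q**3 + 12440/4537*q**2 + 98521/4537*q + 38394/4537 → -13885/4537*q**2 - 8573/4537*q + 38394/4537
  leading term q**2: subtract (13885/121801)·h_5 from -13885/4537*q**2 - 8573/4537*q + 38394/4537 → -951104/121801*q - 1902208/121801
  leading term q: subtract (704/1047)·h_6 from -951104/121801*q - 1902208/121801 → 0
  remainder 0.

S(h_4,h_5): leading monomials are coprime, so the S-polynomial reduces to 0 (Buchberger's first criterion).
S(f_1,h_6): leading monomials are coprime, so the S-polynomial reduces to 0 (Buchberger's first criterion).
S(f_2,h_6): lcm = p*q. S = 2*p + 9*q + 10.
  leading term p: subtract (1/13)·h_4 from 2*p + 9*q + 10 → -1/39*q**2 + 50/13*q + 304/39
  leading term q**2: subtract (1/1047)·h_5 from -1/39*q**2 + 50/13*q + 304/39 → 1325/349*q + 2650/349
  leading term q: subtract (-1325/4053)·h_6 from 1325/349*q + 2650/349 → 0
  remainder 0.

S(f_3,h_6): lcm = p*q. S = -7*p - 3*q**2 + 3*q + 46.
  leading term p: subtract (-7/26)·h_4 from -7*p - 3*q**2 + 3*q + 46 → -227/78*q**2 + 547/26*q + 2095/39
  leading term q**2: subtract (227/2094)·h_5 from -227/78*q**2 + 547/26*q + 2095/39 → 5378/349*q + 10756/349
  leading term q: subtract (-5378/4053)·h_6 from 5378/349*q + 10756/349 → 0
  remainder 0.

S(h_4,h_6): leading monomials are coprime, so the S-polynomial reduces to 0 (Buchberger's first criterion).
S(h_5,h_6): lcm = q**2. S = -1373/349*q - 2746/349.
  leading term q: subtract (1373/4053)·h_6 from -1373/349*q - 2746/349 → 0
  remainder 0.

Every S-polynomial of the final basis reduces to 0, so we have a Gröbner basis.
Inter-reduce: drop elements whose leading term is divisible by another's, tail-reduce, and make monic.
Reduced Gröbner basis: {p - 4, q + 2}.

Elimination: the polynomial q + 2 lies in the elimination ideal for q, so q ∈ {-2}. For each such q, the remaining basis elements (now univariate) give the rest of the solution.
  q = -2: the earlier basis element becomes p - 4 = 0, giving p = 4 — point (4, -2).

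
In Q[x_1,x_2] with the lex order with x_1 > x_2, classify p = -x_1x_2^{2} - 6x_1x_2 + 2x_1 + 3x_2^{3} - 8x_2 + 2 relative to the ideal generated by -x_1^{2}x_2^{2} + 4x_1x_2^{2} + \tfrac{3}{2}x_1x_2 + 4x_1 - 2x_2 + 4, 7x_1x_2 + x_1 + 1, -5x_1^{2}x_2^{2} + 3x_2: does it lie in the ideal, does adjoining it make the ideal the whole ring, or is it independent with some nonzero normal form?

-x_1x_2^{2} - 6x_1x_2 + 2x_1 + 3x_2^{3} - 8x_2 + 2 lies in I (it reduces to 0).

First compute the reduced Gröbner basis of I by Buchberger's algorithm.
f_1 = -x_1^{2}x_2^{2} + 4x_1x_2^{2} + \tfrac{3}{2}x_1x_2 + 4x_1 - 2x_2 + 4, LT = x_1^{2}x_2^{2}.
f_2 = 7x_1x_2 + x_1 + 1, LT = x_1x_2.
f_3 = -5x_1^{2}x_2^{2} + 3x_2, LT = x_1^{2}x_2^{2}.

S(f_1,f_2): lcm = x_1^{2}x_2^{2}. S = -\tfrac{1}{7}x_1^{2}x_2 - 4x_1x_2^{2} - \tfrac{23}{14}x_1x_2 - 4x_1 + 2x_2 - 4.
  reduce S modulo (f_1, f_2, f_3):
  remainder \tfrac{1}{49}x_1^{2} - \tfrac{375}{98}x_1 + \tfrac{18}{7}x_2 - \tfrac{377}{98} ≠ 0; add h_4 = \tfrac{1}{49}x_1^{2} - \tfrac{375}{98}x_1 + \tfrac{18}{7}x_2 - \tfrac{377}{98} to the basis.

S(f_1,f_3): lcm = x_1^{2}x_2^{2}. S = -4x_1x_2^{2} - \tfrac{3}{2}x_1x_2 - 4x_1 + \tfrac{13}{5}x_2 - 4.
  reduce S modulo (f_1, f_2, f_3, h_4):
  remainder -\tfrac{379}{98}x_1 + \tfrac{111}{35}x_2 - \tfrac{379}{98} ≠ 0; add h_5 = -\tfrac{379}{98}x_1 + \tfrac{111}{35}x_2 - \tfrac{379}{98} to the basis.

S(f_1,h_4): lcm = x_1^{2}x_2^{2}. S = \tfrac{367}{2}x_1x_2^{2} - \tfrac{3}{2}x_1x_2 - 4x_1 - 126x_2^{3} + \tfrac{377}{2}x_2^{2} + 2x_2 - 4.
  reduce S modulo (f_1, f_2, f_3, h_4, h_5):
  remainder -126x_2^{3} + \tfrac{377}{2}x_2^{2} - \tfrac{91899}{3790}x_2 ≠ 0; add h_6 = -126x_2^{3} + \tfrac{377}{2}x_2^{2} - \tfrac{91899}{3790}x_2 to the basis.

S(f_2,h_4): lcm = x_1^{2}x_2. S = \tfrac{1}{7}x_1^{2} + \tfrac{375}{2}x_1x_2 + \tfrac{1}{7}x_1 - 126x_2^{2} + \tfrac{377}{2}x_2.
  reduce S modulo (f_1, f_2, f_3, h_4, h_5, h_6):
  remainder -126x_2^{2} + \tfrac{646639}{3790}x_2 ≠ 0; add h_7 = -126x_2^{2} + \tfrac{646639}{3790}x_2 to the basis.

S(f_1,h_5): lcm = x_1^{2}x_2^{2}. S = \tfrac{1554}{1895}x_1x_2^{3} - 5x_1x_2^{2} - \tfrac{3}{2}x_1x_2 - 4x_1 + 2x_2 - 4.
  reduce S modulo (f_1, f_2, f_3, h_4, h_5, h_6, h_7):
  remainder -\tfrac{13309861}{21546150}x_2 ≠ 0; add h_8 = -\tfrac{13309861}{21546150}x_2 to the basis.

The other S-polynomials (S(f_2,f_3), S(f_3,h_4), S(f_2,h_5), S(f_3,h_5), S(h_4,h_5), S(f_1,h_6), S(f_2,h_6), S(f_3,h_6), S(h_4,h_6), S(h_5,h_6), S(f_1,h_7), S(f_2,h_7), S(f_3,h_7), S(h_4,h_7), S(h_5,h_7), S(h_6,h_7), S(f_1,h_8), S(f_2,h_8), S(f_3,h_8), S(h_4,h_8), S(h_5,h_8), S(h_6,h_8), S(h_7,h_8)) all reduce to 0 modulo the current basis, so we have a Gröbner basis.
Inter-reduce: drop elements whose leading term is divisible by another's, tail-reduce, and make monic.
Reduced Gröbner basis: {x_1 + 1, x_2}.
Label its elements g_1 = x_1 + 1, g_2 = x_2.

Reduce p = -x_1x_2^{2} - 6x_1x_2 + 2x_1 + 3x_2^{3} - 8x_2 + 2 modulo G:
  leading term x_1x_2^{2}: subtract (-x_2^{2})·g_1 from -x_1x_2^{2} - 6x_1x_2 + 2x_1 + 3x_2^{3} - 8x_2 + 2 → -6x_1x_2 + 2x_1 + 3x_2^{3} + x_2^{2} - 8x_2 + 2
  leading term x_1x_2: subtract (-6x_2)·g_1 from -6x_1x_2 + 2x_1 + 3x_2^{3} + x_2^{2} - 8x_2 + 2 → 2x_1 + 3x_2^{3} + x_2^{2} - 2x_2 + 2
  leading term x_1: subtract (2)·g_1 from 2x_1 + 3x_2^{3} + x_2^{2} - 2x_2 + 2 → 3x_2^{3} + x_2^{2} - 2x_2
  leading term x_2^{3}: subtract (3x_2^{2})·g_2 from 3x_2^{3} + x_2^{2} - 2x_2 → x_2^{2} - 2x_2
  leading term x_2^{2}: subtract (x_2)·g_2 from x_2^{2} - 2x_2 → -2x_2
  leading term x_2: subtract (-2)·g_2 from -2x_2 → 0
  normal form = 0.
Since the normal form is 0, p ∈ I.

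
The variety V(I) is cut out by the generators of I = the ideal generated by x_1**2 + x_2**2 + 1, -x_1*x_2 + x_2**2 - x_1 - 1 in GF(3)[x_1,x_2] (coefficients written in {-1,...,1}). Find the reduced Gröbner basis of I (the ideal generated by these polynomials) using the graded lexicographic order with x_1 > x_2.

f_1 = x_1**2 + x_2**2 + 1, LT = x_1**2.
f_2 = -x_1*x_2 + x_2**2 - x_1 - 1, LT = x_1*x_2.

S(f_1,f_2): lcm = x_1**2*x_2. S = x_1*x_2**2 + x_2**3 - x_1**2 - x_1 + x_2.
  leading term x_1*x_2**2: subtract (-x_2)·f_2 from x_1*x_2**2 + x_2**3 - x_1**2 - x_1 + x_2 → -x_2**3 - x_1**2 - x_1*x_2 - x_1
  leading term x_2**3: no divisor's leading term divides it; move -x_2**3 to the remainder.
  leading term x_1**2: subtract (-1)·f_1 from -x_1**2 - x_1*x_2 - x_1 → -x_1*x_2 + x_2**2 - x_1 + 1
  leading term x_1*x_2: subtract (1)·f_2 from -x_1*x_2 + x_2**2 - x_1 + 1 → -1
  leading term 1: no divisor's leading term divides it; move -1 to the remainder.
  remainder -x_2**3 - 1 ≠ 0; add g_3 = -x_2**3 - 1 to the basis.

The other S-polynomials (S(f_1,g_3), S(f_2,g_3)) all reduce to 0 modulo the current basis, so we have a Gröbner basis.

G = {x_2**3 + 1, x_1**2 + x_2**2 + 1, x_1*x_2 - x_2**2 + x_1 + 1}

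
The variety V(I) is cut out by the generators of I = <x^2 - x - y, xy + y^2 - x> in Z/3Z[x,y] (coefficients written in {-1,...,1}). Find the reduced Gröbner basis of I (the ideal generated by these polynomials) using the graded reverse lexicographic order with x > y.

f_1 = x^2 - x - y, LT = x^2.
f_2 = xy + y^2 - x, LT = xy.

S(f_1,f_2): lcm = x^2y. S = -xy^2 + x^2 - xy - y^2.
  leading term xy^2: subtract (-y)·f_2 from -xy^2 + x^2 - xy - y^2 → y^3 + x^2 + xy - y^2
  leading term y^3: no divisor's leading term divides it; move y^3 to the remainder.
  leading term x^2: subtract (1)·f_1 from x^2 + xy - y^2 → xy - y^2 + x + y
  leading term xy: subtract (1)·f_2 from xy - y^2 + x + y → y^2 - x + y
  leading term y^2: no divisor's leading term divides it; move y^2 to the remainder.
  leading term x: no divisor's leading term divides it; move -x to the remainder.
  leading term y: no divisor's leading term divides it; move y to the remainder.
  remainder y^3 + y^2 - x + y ≠ 0; add g_3 = y^3 + y^2 - x + y to the basis.

S(f_1,g_3): leading monomials are coprime, so the S-polynomial reduces to 0 (Buchberger's first criterion).
S(f_2,g_3): lcm = xy^3. S = y^4 + xy^2 + x^2 - xy.
  leading term y^4: subtract (y)·g_3 from y^4 + xy^2 + x^2 - xy → xy^2 - y^3 + x^2 - y^2
  leading term xy^2: subtract (y)·f_2 from xy^2 - y^3 + x^2 - y^2 → y^3 + x^2 + xy - y^2
  leading term y^3: subtract (1)·g_3 from y^3 + x^2 + xy - y^2 → x^2 + xy + y^2 + x - y
  leading term x^2: subtract (1)·f_1 from x^2 + xy + y^2 + x - y → xy + y^2 - x
  leading term xy: subtract (1)·f_2 from xy + y^2 - x → 0
  remainder 0.

Every S-polynomial of the final basis reduces to 0, so we have a Gröbner basis.

G = {y^3 + y^2 - x + y, x^2 - x - y, xy + y^2 - x}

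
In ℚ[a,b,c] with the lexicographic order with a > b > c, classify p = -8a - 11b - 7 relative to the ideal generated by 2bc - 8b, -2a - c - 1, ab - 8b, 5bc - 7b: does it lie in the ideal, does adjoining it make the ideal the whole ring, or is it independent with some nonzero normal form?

First compute the reduced Gröbner basis of I by Buchberger's algorithm.
f_1 = 2bc - 8b, LT = bc.
f_2 = -2a - c - 1, LT = a.
f_3 = ab - 8b, LT = ab.
f_4 = 5bc - 7b, LT = bc.

S(f_1,f_2): leading monomials are coprime, so the S-polynomial reduces to 0 (Buchberger's first criterion).
S(f_1,f_3): lcm = abc. S = -4ab + 8bc.
  leading term ab: subtract (2b)·f_2 from -4ab + 8bc → 10bc + 2b
  leading term bc: subtract (5)·f_1 from 10bc + 2b → 42b
  leading term b: no divisor's leading term divides it; move 42b to the remainder.
  remainder 42b ≠ 0; add h_5 = 42b to the basis.

S(f_1,f_4): lcm = bc. S = -13/5b.
  leading term b: subtract (-13/210)·h_5 from -13/5b → 0
  remainder 0.

S(f_2,f_3): lcm = ab. S = ½bc + 17/2b.
  leading term bc: subtract (¼)·f_1 from ½bc + 17/2b → 21/2b
  leading term b: subtract (¼)·h_5 from 21/2b → 0
  remainder 0.

S(f_2,f_4): leading monomials are coprime, so the S-polynomial reduces to 0 (Buchberger's first criterion).
S(f_3,f_4): lcm = abc. S = 7/5ab - 8bc.
  leading term ab: subtract (-7/10b)·f_2 from 7/5ab - 8bc → -87/10bc - 7/10b
  leading term bc: subtract (-87/20)·f_1 from -87/10bc - 7/10b → -71/2b
  leading term b: subtract (-71/84)·h_5 from -71/2b → 0
  remainder 0.

S(f_1,h_5): lcm = bc. S = -4b.
  leading term b: subtract (-2/21)·h_5 from -4b → 0
  remainder 0.

S(f_2,h_5): leading monomials are coprime, so the S-polynomial reduces to 0 (Buchberger's first criterion).
S(f_3,h_5): lcm = ab. S = -8b.
  leading term b: subtract (-4/21)·h_5 from -8b → 0
  remainder 0.

S(f_4,h_5): lcm = bc. S = -7/5b.
  leading term b: subtract (-1/30)·h_5 from -7/5b → 0
  remainder 0.

Every S-polynomial of the final basis reduces to 0, so we have a Gröbner basis.
Inter-reduce: drop elements whose leading term is divisible by another's, tail-reduce, and make monic.
Reduced Gröbner basis: {a + ½c + ½, b}.
Label its elements g_1 = a + ½c + ½, g_2 = b.

Reduce p = -8a - 11b - 7 modulo G:
  leading term a: subtract (-8)·g_1 from -8a - 11b - 7 → -11b + 4c - 3
  leading term b: subtract (-11)·g_2 from -11b + 4c - 3 → 4c - 3
  leading term c: no divisor's leading term divides it; move 4c to the remainder.
  leading term 1: no divisor's leading term divides it; move -3 to the remainder.
  normal form = 4c - 3.
The normal form is nonzero, so p ∉ I. Since p minus its normal form lies in I, I + (p) = I + (r) where r = 4c - 3; decide whether this ideal is the whole ring.
Run Buchberger on G together with r (pairs among the g_i already reduce to 0 since G is a Gröbner basis):
g_1 = a + ½c + ½, LT = a.
g_2 = b, LT = b.
r = 4c - 3, LT = c.

S(g_1,g_2): leading monomials are coprime, so the S-polynomial reduces to 0 (Buchberger's first criterion).
S(g_1,r): leading monomials are coprime, so the S-polynomial reduces to 0 (Buchberger's first criterion).
S(g_2,r): leading monomials are coprime, so the S-polynomial reduces to 0 (Buchberger's first criterion).
Every S-polynomial of the final basis reduces to 0, so we have a Gröbner basis.
Inter-reduce: drop elements whose leading term is divisible by another's, tail-reduce, and make monic.
Reduced Gröbner basis: {a + ⅞, b, c - ¾}.
The reduced Gröbner basis of I + (p) is {a + ⅞, b, c - ¾} ≠ {1}, a proper ideal, so the enlarged system stays consistent: p is independent of I, with normal form 4c - 3.

-8a - 11b - 7 is independent of I; its normal form modulo I is 4c - 3.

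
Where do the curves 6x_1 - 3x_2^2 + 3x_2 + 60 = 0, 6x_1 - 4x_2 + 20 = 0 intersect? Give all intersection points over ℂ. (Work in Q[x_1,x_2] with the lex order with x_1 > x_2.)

Compute a lex Gröbner basis by Buchberger's algorithm.
f_1 = 6x_1 - 3x_2^2 + 3x_2 + 60, LT = x_1.
f_2 = 6x_1 - 4x_2 + 20, LT = x_1.

S(f_1,f_2): lcm = x_1. S = -1/2x_2^2 + 7/6x_2 + 20/3.
  leading term x_2^2: no divisor's leading term divides it; move -1/2x_2^2 to the remainder.
  leading term x_2: no divisor's leading term divides it; move 7/6x_2 to the remainder.
  leading term 1: no divisor's leading term divides it; move 20/3 to the remainder.
  remainder -1/2x_2^2 + 7/6x_2 + 20/3 ≠ 0; add h_3 = -1/2x_2^2 + 7/6x_2 + 20/3 to the basis.

The other S-polynomials (S(f_1,h_3), S(f_2,h_3)) all reduce to 0 modulo the current basis, so we have a Gröbner basis.
Inter-reduce: drop elements whose leading term is divisible by another's, tail-reduce, and make monic.
Reduced Gröbner basis: {x_1 - 2/3x_2 + 10/3, x_2^2 - 7/3x_2 - 40/3}.

A lex Gröbner basis eliminates variables successively. Here x_2^2 - 7/3x_2 - 40/3 depends only on x_2, with roots {-8/3, 5}; lifting each root through the earlier basis elements recovers the full solutions.
  x_2 = -8/3: the earlier basis element becomes x_1 + 46/9 = 0, giving x_1 = -46/9 — point (-46/9, -8/3).
  x_2 = 5: the earlier basis element becomes x_1 = 0, giving x_1 = 0 — point (0, 5).
Zero-dimensionality of the ideal guarantees finitely many solutions over ℂ.

{(-46/9, -8/3), (0, 5)}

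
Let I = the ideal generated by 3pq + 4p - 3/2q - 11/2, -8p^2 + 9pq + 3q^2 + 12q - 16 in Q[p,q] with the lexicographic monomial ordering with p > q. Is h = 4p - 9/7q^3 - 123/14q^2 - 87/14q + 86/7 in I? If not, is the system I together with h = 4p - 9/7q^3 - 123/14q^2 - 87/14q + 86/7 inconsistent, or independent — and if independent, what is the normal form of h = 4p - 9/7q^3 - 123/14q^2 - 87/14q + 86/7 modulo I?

First compute the reduced Gröbner basis of I by Buchberger's algorithm.
f_1 = 3pq + 4p - 3/2q - 11/2, LT = pq.
f_2 = -8p^2 + 9pq + 3q^2 + 12q - 16, LT = p^2.

S(f_1,f_2): lcm = p^2q. S = 4/3p^2 + 9/8pq^2 - 1/2pq - 11/6p + 3/8q^3 + 3/2q^2 - 2q.
  leading term p^2: subtract (-1/6)·f_2 from 4/3p^2 + 9/8pq^2 - 1/2pq - 11/6p + 3/8q^3 + 3/2q^2 - 2q → 9/8pq^2 + pq - 11/6p + 3/8q^3 + 2q^2 - 8/3
  leading term pq^2: subtract (3/8q)·f_1 from 9/8pq^2 + pq - 11/6p + 3/8q^3 + 2q^2 - 8/3 → -1/2pq - 11/6p + 3/8q^3 + 41/16q^2 + 33/16q - 8/3
  leading term pq: subtract (-1/6)·f_1 from -1/2pq - 11/6p + 3/8q^3 + 41/16q^2 + 33/16q - 8/3 → -7/6p + 3/8q^3 + 41/16q^2 + 29/16q - 43/12
  leading term p: no divisor's leading term divides it; move -7/6p to the remainder.
  leading term q^3: no divisor's leading term divides it; move 3/8q^3 to the remainder.
  leading term q^2: no divisor's leading term divides it; move 41/16q^2 to the remainder.
  leading term q: no divisor's leading term divides it; move 29/16q to the remainder.
  leading term 1: no divisor's leading term divides it; move -43/12 to the remainder.
  remainder -7/6p + 3/8q^3 + 41/16q^2 + 29/16q - 43/12 ≠ 0; add k_3 = -7/6p + 3/8q^3 + 41/16q^2 + 29/16q - 43/12 to the basis.

S(f_1,k_3): lcm = pq. S = 4/3p + 9/28q^4 + 123/56q^3 + 87/56q^2 - 25/7q - 11/6.
  leading term p: subtract (-8/7)·k_3 from 4/3p + 9/28q^4 + 123/56q^3 + 87/56q^2 - 25/7q - 11/6 → 9/28q^4 + 21/8q^3 + 251/56q^2 - 3/2q - 83/14
  leading term q^4: no divisor's leading term divides it; move 9/28q^4 to the remainder.
  leading term q^3: no divisor's leading term divides it; move 21/8q^3 to the remainder.
  leading term q^2: no divisor's leading term divides it; move 251/56q^2 to the remainder.
  leading term q: no divisor's leading term divides it; move -3/2q to the remainder.
  leading term 1: no divisor's leading term divides it; move -83/14 to the remainder.
  remainder 9/28q^4 + 21/8q^3 + 251/56q^2 - 3/2q - 83/14 ≠ 0; add k_4 = 9/28q^4 + 21/8q^3 + 251/56q^2 - 3/2q - 83/14 to the basis.

The other S-polynomials (S(f_2,k_3), S(f_1,k_4), S(f_2,k_4), S(k_3,k_4)) all reduce to 0 modulo the current basis, so we have a Gröbner basis.
Inter-reduce: drop elements whose leading term is divisible by another's, tail-reduce, and make monic.
Reduced Gröbner basis: {p - 9/28q^3 - 123/56q^2 - 87/56q + 43/14, q^4 + 49/6q^3 + 251/18q^2 - 14/3q - 166/9}.
Label its elements g_1 = p - 9/28q^3 - 123/56q^2 - 87/56q + 43/14, g_2 = q^4 + 49/6q^3 + 251/18q^2 - 14/3q - 166/9.

Reduce h = 4p - 9/7q^3 - 123/14q^2 - 87/14q + 86/7 modulo G:
  leading term p: subtract (4)·g_1 from 4p - 9/7q^3 - 123/14q^2 - 87/14q + 86/7 → 0
  normal form = 0.
Since the normal form is 0, h ∈ I.

4p - 9/7q^3 - 123/14q^2 - 87/14q + 86/7 lies in I (it reduces to 0).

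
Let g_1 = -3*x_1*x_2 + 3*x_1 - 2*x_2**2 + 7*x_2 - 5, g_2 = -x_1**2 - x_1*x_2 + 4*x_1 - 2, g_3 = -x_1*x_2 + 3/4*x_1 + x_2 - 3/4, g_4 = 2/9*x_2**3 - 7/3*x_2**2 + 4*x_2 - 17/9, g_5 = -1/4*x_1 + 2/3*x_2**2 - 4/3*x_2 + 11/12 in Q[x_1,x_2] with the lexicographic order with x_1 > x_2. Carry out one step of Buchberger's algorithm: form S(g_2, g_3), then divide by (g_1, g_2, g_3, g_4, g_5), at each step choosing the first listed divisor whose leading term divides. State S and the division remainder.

S(g_2, g_3) = 3/4*x_1**2 + x_1*x_2**2 - 3*x_1*x_2 - 3/4*x_1 + 2*x_2; remainder on division = -25/6*x_2**2 + 103/12*x_2 - 53/12.

lcm(LM(g_2), LM(g_3)) = x_1**2*x_2.
S = (lcm/LT(g_2))·g_2 − (lcm/LT(g_3))·g_3 = 3/4*x_1**2 + x_1*x_2**2 - 3*x_1*x_2 - 3/4*x_1 + 2*x_2.
Reduce S modulo (g_1, g_2, g_3, g_4, g_5) in that order:
  leading term x_1**2: subtract (-3/4)·g_2 from 3/4*x_1**2 + x_1*x_2**2 - 3*x_1*x_2 - 3/4*x_1 + 2*x_2 → x_1*x_2**2 - 15/4*x_1*x_2 + 9/4*x_1 + 2*x_2 - 3/2
  leading term x_1*x_2**2: subtract (-1/3*x_2)·g_1 from x_1*x_2**2 - 15/4*x_1*x_2 + 9/4*x_1 + 2*x_2 - 3/2 → -11/4*x_1*x_2 + 9/4*x_1 - 2/3*x_2**3 + 7/3*x_2**2 + 1/3*x_2 - 3/2
  leading term x_1*x_2: subtract (11/12)·g_1 from -11/4*x_1*x_2 + 9/4*x_1 - 2/3*x_2**3 + 7/3*x_2**2 + 1/3*x_2 - 3/2 → -1/2*x_1 - 2/3*x_2**3 + 25/6*x_2**2 - 73/12*x_2 + 37/12
  leading term x_1: subtract (2)·g_5 from -1/2*x_1 - 2/3*x_2**3 + 25/6*x_2**2 - 73/12*x_2 + 37/12 → -2/3*x_2**3 + 17/6*x_2**2 - 41/12*x_2 + 5/4
  leading term x_2**3: subtract (-3)·g_4 from -2/3*x_2**3 + 17/6*x_2**2 - 41/12*x_2 + 5/4 → -25/6*x_2**2 + 103/12*x_2 - 53/12
  leading term x_2**2: no divisor's leading term divides it; move -25/6*x_2**2 to the remainder.
  leading term x_2: no divisor's leading term divides it; move 103/12*x_2 to the remainder.
  leading term 1: no divisor's leading term divides it; move -53/12 to the remainder.
The remainder -25/6*x_2**2 + 103/12*x_2 - 53/12 is nonzero, so it would be added as the next basis element.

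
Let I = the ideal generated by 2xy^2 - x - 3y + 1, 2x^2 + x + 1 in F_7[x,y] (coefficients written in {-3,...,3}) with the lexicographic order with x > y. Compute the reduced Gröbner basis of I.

G = {x^2 - 3x - 3, xy + 2x - 2y^2 - 3y + 2, y^3 + 3y^2 - 3y - 3}

f_1 = 2xy^2 - x - 3y + 1, LT = xy^2.
f_2 = 2x^2 + x + 1, LT = x^2.

S(f_1,f_2): lcm = x^2y^2. S = 3x^2 + 3xy^2 + 2xy - 3x + 3y^2.
  reduce S modulo (f_1, f_2):
  remainder 2xy - 3x + 3y^2 + y - 3 ≠ 0; add g_3 = 2xy - 3x + 3y^2 + y - 3 to the basis.

S(f_1,g_3): lcm = xy^2. S = -2xy + 3x + 2y^3 + 3y^2 - 3.
  reduce S modulo (f_1, f_2, g_3):
  remainder 2y^3 - y^2 + y + 1 ≠ 0; add g_4 = 2y^3 - y^2 + y + 1 to the basis.

The other S-polynomials (S(f_2,g_3), S(f_1,g_4), S(f_2,g_4), S(g_3,g_4)) all reduce to 0 modulo the current basis, so we have a Gröbner basis.
Inter-reduce: drop elements whose leading term is divisible by another's, tail-reduce, and make monic.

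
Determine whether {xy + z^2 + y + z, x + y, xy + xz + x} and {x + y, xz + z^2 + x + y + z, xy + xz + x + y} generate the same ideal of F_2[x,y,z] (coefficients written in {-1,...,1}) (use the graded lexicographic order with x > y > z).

For a fixed monomial order, each ideal has a unique reduced Gröbner basis; comparing bases decides equality.
Buchberger on the first generating set:
f_1 = xy + z^2 + y + z, LT = xy.
f_2 = x + y, LT = x.
f_3 = xy + xz + x, LT = xy.

S(f_1,f_2): lcm = xy. S = y^2 + z^2 + y + z.
  reduce S modulo (f_1, f_2, f_3):
  remainder y^2 + z^2 + y + z ≠ 0; add g_4 = y^2 + z^2 + y + z to the basis.

S(f_1,f_3): lcm = xy. S = xz + z^2 + x + y + z.
  reduce S modulo (f_1, f_2, f_3, g_4):
  remainder yz + z^2 + z ≠ 0; add g_5 = yz + z^2 + z to the basis.

The other S-polynomials (S(f_2,f_3), S(f_1,g_4), S(f_2,g_4), S(f_3,g_4), S(f_1,g_5), S(f_2,g_5), S(f_3,g_5), S(g_4,g_5)) all reduce to 0 modulo the current basis, so we have a Gröbner basis.
Inter-reduce: drop elements whose leading term is divisible by another's, tail-reduce, and make monic.
Reduced Gröbner basis: {y^2 + z^2 + y + z, yz + z^2 + z, x + y}.

Buchberger on the second generating set:
h_1 = x + y, LT = x.
h_2 = xz + z^2 + x + y + z, LT = xz.
h_3 = xy + xz + x + y, LT = xy.

S(h_1,h_2): lcm = xz. S = yz + z^2 + x + y + z.
  reduce S modulo (h_1, h_2, h_3):
  remainder yz + z^2 + z ≠ 0; add k_4 = yz + z^2 + z to the basis.

S(h_1,h_3): lcm = xy. S = xz + y^2 + x + y.
  reduce S modulo (h_1, h_2, h_3, k_4):
  remainder y^2 + z^2 + z ≠ 0; add k_5 = y^2 + z^2 + z to the basis.

S(h_2,h_3): lcm = xyz. S = xz^2 + yz^2 + xy + xz + y^2.
  reduce S modulo (h_1, h_2, h_3, k_4, k_5):
  remainder z^2 + z ≠ 0; add k_6 = z^2 + z to the basis.

The other S-polynomials (S(h_1,k_4), S(h_2,k_4), S(h_3,k_4), S(h_1,k_5), S(h_2,k_5), S(h_3,k_5), S(k_4,k_5), S(h_1,k_6), S(h_2,k_6), S(h_3,k_6), S(k_4,k_6), S(k_5,k_6)) all reduce to 0 modulo the current basis, so we have a Gröbner basis.
Inter-reduce: drop elements whose leading term is divisible by another's, tail-reduce, and make monic.
Reduced Gröbner basis: {y^2, yz, z^2 + z, x + y}.

The bases are distinct; the ideals are different.
The choice of monomial ordering does not affect the verdict — as long as both bases are computed under the same ordering, their equality decides ideal equality.

No, the ideals differ.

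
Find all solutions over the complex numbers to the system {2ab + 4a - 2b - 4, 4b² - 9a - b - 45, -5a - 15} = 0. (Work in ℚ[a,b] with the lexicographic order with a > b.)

Compute a lex Gröbner basis by Buchberger's algorithm.
f_1 = 2ab + 4a - 2b - 4, LT = ab.
f_2 = -9a + 4b² - b - 45, LT = a.
f_3 = -5a - 15, LT = a.

S(f_1,f_2): lcm = ab. S = 2a + 4/9b³ - 1/9b² - 6b - 2.
  leading term a: subtract (-2/9)·f_2 from 2a + 4/9b³ - 1/9b² - 6b - 2 → 4/9b³ + 7/9b² - 56/9b - 12
  leading term b³: no divisor's leading term divides it; move 4/9b³ to the remainder.
  leading term b²: no divisor's leading term divides it; move 7/9b² to the remainder.
  leading term b: no divisor's leading term divides it; move -56/9b to the remainder.
  leading term 1: no divisor's leading term divides it; move -12 to the remainder.
  remainder 4/9b³ + 7/9b² - 56/9b - 12 ≠ 0; add h_4 = 4/9b³ + 7/9b² - 56/9b - 12 to the basis.

S(f_1,f_3): lcm = ab. S = 2a - 4b - 2.
  leading term a: subtract (-2/9)·f_2 from 2a - 4b - 2 → 8/9b² - 38/9b - 12
  leading term b²: no divisor's leading term divides it; move 8/9b² to the remainder.
  leading term b: no divisor's leading term divides it; move -38/9b to the remainder.
  leading term 1: no divisor's leading term divides it; move -12 to the remainder.
  remainder 8/9b² - 38/9b - 12 ≠ 0; add h_5 = 8/9b² - 38/9b - 12 to the basis.

S(f_2,f_3): lcm = a. S = -4/9b² + 1/9b + 2.
  leading term b²: subtract (-½)·h_5 from -4/9b² + 1/9b + 2 → -2b - 4
  leading term b: no divisor's leading term divides it; move -2b to the remainder.
  leading term 1: no divisor's leading term divides it; move -4 to the remainder.
  remainder -2b - 4 ≠ 0; add h_6 = -2b - 4 to the basis.

The other S-polynomials (S(f_1,h_4), S(f_2,h_4), S(f_3,h_4), S(f_1,h_5), S(f_2,h_5), S(f_3,h_5), S(h_4,h_5), S(f_1,h_6), S(f_2,h_6), S(f_3,h_6), S(h_4,h_6), S(h_5,h_6)) all reduce to 0 modulo the current basis, so we have a Gröbner basis.
Inter-reduce: drop elements whose leading term is divisible by another's, tail-reduce, and make monic.
Reduced Gröbner basis: {a + 3, b + 2}.

Elimination: the polynomial b + 2 lies in the elimination ideal for b, so b ∈ {-2}. For each such b, the remaining basis elements (now univariate) give the rest of the solution.
  b = -2: the earlier basis element becomes a + 3 = 0, giving a = -3 — point (-3, -2).
Check: every point annihilates each of the original generators.

{(-3, -2)}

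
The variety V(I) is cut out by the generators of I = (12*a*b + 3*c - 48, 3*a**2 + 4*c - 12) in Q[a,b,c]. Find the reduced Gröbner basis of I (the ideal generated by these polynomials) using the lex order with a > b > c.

G = {a**2 + 4/3*c - 4, a*b + 1/4*c - 4, a*c - 16*a - 16/3*b*c + 16*b, b**2*c - 3*b**2 + 3/64*c**2 - 3/2*c + 12}

f_1 = 12*a*b + 3*c - 48, LT = a*b.
f_2 = 3*a**2 + 4*c - 12, LT = a**2.

S(f_1,f_2): lcm = a**2*b. S = 1/4*a*c - 4*a - 4/3*b*c + 4*b.
  reduce S modulo (f_1, f_2):
  remainder 1/4*a*c - 4*a - 4/3*b*c + 4*b ≠ 0; add g_3 = 1/4*a*c - 4*a - 4/3*b*c + 4*b to the basis.

S(f_1,g_3): lcm = a*b*c. S = 16*a*b + 16/3*b**2*c - 16*b**2 + 1/4*c**2 - 4*c.
  reduce S modulo (f_1, f_2, g_3):
  remainder 16/3*b**2*c - 16*b**2 + 1/4*c**2 - 8*c + 64 ≠ 0; add g_4 = 16/3*b**2*c - 16*b**2 + 1/4*c**2 - 8*c + 64 to the basis.

The other S-polynomials (S(f_2,g_3), S(f_1,g_4), S(f_2,g_4), S(g_3,g_4)) all reduce to 0 modulo the current basis, so we have a Gröbner basis.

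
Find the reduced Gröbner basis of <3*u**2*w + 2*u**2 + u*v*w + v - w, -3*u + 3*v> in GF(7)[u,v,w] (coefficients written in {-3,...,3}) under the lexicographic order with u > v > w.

f_1 = 3*u**2*w + 2*u**2 + u*v*w + v - w, LT = u**2*w.
f_2 = -3*u + 3*v, LT = u.

S(f_1,f_2): lcm = u**2*w. S = 3*u**2 - u*v*w - 2*v + 2*w.
  reduce S modulo (f_1, f_2):
  remainder -v**2*w + 3*v**2 - 2*v + 2*w ≠ 0; add g_3 = -v**2*w + 3*v**2 - 2*v + 2*w to the basis.

The other S-polynomials (S(f_1,g_3), S(f_2,g_3)) all reduce to 0 modulo the current basis, so we have a Gröbner basis.
Inter-reduce: drop elements whose leading term is divisible by another's, tail-reduce, and make monic.

G = {u - v, v**2*w - 3*v**2 + 2*v - 2*w}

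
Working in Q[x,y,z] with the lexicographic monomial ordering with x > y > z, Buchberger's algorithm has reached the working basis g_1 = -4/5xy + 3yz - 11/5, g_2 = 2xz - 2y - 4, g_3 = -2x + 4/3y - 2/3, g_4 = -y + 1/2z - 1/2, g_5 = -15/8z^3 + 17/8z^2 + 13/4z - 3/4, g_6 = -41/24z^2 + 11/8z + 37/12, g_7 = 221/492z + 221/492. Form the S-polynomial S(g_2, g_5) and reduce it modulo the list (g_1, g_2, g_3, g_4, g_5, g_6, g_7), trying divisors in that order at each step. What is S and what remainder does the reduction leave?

S(g_2, g_5) = 17/15xz^2 + 26/15xz - 2/5x - yz^2 - 2z^2; remainder on division = 0.

lcm(LM(g_2), LM(g_5)) = xz^3.
S = (lcm/LT(g_2))·g_2 − (lcm/LT(g_5))·g_5 = 17/15xz^2 + 26/15xz - 2/5x - yz^2 - 2z^2.
Reduce S modulo (g_1, g_2, g_3, g_4, g_5, g_6, g_7) in that order:
  leading term xz^2: subtract (17/30z)·g_2 from 17/15xz^2 + 26/15xz - 2/5x - yz^2 - 2z^2 → 26/15xz - 2/5x - yz^2 + 17/15yz - 2z^2 + 34/15z
  leading term xz: subtract (13/15)·g_2 from 26/15xz - 2/5x - yz^2 + 17/15yz - 2z^2 + 34/15z → -2/5x - yz^2 + 17/15yz + 26/15y - 2z^2 + 34/15z + 52/15
  leading term x: subtract (1/5)·g_3 from -2/5x - yz^2 + 17/15yz + 26/15y - 2z^2 + 34/15z + 52/15 → -yz^2 + 17/15yz + 22/15y - 2z^2 + 34/15z + 18/5
  leading term yz^2: subtract (z^2)·g_4 from -yz^2 + 17/15yz + 22/15y - 2z^2 + 34/15z + 18/5 → 17/15yz + 22/15y - 1/2z^3 - 3/2z^2 + 34/15z + 18/5
  leading term yz: subtract (-17/15z)·g_4 from 17/15yz + 22/15y - 1/2z^3 - 3/2z^2 + 34/15z + 18/5 → 22/15y - 1/2z^3 - 14/15z^2 + 17/10z + 18/5
  leading term y: subtract (-22/15)·g_4 from 22/15y - 1/2z^3 - 14/15z^2 + 17/10z + 18/5 → -1/2z^3 - 14/15z^2 + 73/30z + 43/15
  leading term z^3: subtract (4/15)·g_5 from -1/2z^3 - 14/15z^2 + 73/30z + 43/15 → -3/2z^2 + 47/30z + 46/15
  leading term z^2: subtract (36/41)·g_6 from -3/2z^2 + 47/30z + 46/15 → 221/615z + 221/615
  leading term z: subtract (4/5)·g_7 from 221/615z + 221/615 → 0
The remainder is 0, so this S-polynomial contributes no new basis element.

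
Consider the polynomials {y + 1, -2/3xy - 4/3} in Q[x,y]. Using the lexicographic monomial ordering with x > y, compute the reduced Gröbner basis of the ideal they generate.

G = {x - 2, y + 1}

f_1 = y + 1, LT = y.
f_2 = -2/3xy - 4/3, LT = xy.

S(f_1,f_2): lcm = xy. S = x - 2.
  leading term x: no divisor's leading term divides it; move x to the remainder.
  leading term 1: no divisor's leading term divides it; move -2 to the remainder.
  remainder x - 2 ≠ 0; add g_3 = x - 2 to the basis.

The other S-polynomials (S(f_1,g_3), S(f_2,g_3)) all reduce to 0 modulo the current basis, so we have a Gröbner basis.
Inter-reduce: drop elements whose leading term is divisible by another's, tail-reduce, and make monic.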